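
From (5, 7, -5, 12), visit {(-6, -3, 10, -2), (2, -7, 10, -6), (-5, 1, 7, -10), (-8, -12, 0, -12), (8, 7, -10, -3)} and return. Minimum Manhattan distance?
184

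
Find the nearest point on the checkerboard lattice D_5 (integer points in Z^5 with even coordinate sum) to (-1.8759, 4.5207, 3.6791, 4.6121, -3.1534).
(-2, 4, 4, 5, -3)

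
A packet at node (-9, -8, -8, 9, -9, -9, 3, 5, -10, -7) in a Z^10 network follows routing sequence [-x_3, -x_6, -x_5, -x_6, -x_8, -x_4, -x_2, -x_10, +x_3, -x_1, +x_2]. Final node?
(-10, -8, -8, 8, -10, -11, 3, 4, -10, -8)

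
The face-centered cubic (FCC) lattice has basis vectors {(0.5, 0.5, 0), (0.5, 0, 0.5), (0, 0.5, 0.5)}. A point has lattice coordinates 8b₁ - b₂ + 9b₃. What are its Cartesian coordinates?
(3.5, 8.5, 4)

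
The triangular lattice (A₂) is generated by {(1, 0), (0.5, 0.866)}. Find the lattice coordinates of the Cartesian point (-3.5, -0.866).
-3b₁ - b₂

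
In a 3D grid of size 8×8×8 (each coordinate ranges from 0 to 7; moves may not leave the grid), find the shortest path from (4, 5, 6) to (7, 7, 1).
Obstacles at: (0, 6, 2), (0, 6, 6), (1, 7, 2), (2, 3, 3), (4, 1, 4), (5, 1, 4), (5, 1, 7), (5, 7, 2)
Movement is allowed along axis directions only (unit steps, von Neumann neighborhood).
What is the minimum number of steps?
10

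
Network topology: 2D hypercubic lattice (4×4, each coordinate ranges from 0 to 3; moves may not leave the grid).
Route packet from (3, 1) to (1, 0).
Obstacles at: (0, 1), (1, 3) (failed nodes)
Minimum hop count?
3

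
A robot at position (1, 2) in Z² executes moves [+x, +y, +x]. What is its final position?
(3, 3)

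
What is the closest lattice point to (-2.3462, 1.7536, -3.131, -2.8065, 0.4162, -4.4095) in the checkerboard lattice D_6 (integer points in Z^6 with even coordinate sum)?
(-2, 2, -3, -3, 0, -4)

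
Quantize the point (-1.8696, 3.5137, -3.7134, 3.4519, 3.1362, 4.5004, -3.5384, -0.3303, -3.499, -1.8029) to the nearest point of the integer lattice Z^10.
(-2, 4, -4, 3, 3, 5, -4, 0, -3, -2)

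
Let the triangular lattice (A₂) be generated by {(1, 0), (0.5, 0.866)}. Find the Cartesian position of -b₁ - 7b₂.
(-4.5, -6.062)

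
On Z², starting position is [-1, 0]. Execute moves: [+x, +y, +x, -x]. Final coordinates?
(0, 1)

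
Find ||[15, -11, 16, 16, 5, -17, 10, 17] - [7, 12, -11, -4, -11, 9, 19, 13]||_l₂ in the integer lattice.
52.45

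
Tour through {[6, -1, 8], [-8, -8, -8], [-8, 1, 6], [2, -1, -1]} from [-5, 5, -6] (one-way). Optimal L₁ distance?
72
(one optimal route: (-5, 5, -6) → (-8, -8, -8) → (-8, 1, 6) → (6, -1, 8) → (2, -1, -1))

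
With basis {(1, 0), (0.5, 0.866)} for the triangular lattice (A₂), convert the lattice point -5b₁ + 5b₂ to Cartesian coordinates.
(-2.5, 4.33)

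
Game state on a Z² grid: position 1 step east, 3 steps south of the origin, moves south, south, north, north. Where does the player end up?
(1, -3)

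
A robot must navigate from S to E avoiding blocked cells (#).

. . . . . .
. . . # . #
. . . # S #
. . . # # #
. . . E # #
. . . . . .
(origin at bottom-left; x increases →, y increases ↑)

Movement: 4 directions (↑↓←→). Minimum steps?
9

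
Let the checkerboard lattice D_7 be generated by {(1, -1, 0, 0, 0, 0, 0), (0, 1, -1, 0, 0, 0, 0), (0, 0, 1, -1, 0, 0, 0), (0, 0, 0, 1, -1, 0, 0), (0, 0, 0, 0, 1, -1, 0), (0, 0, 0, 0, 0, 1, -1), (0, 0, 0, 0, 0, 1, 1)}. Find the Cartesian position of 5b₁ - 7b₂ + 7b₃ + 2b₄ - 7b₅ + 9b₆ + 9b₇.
(5, -12, 14, -5, -9, 25, 0)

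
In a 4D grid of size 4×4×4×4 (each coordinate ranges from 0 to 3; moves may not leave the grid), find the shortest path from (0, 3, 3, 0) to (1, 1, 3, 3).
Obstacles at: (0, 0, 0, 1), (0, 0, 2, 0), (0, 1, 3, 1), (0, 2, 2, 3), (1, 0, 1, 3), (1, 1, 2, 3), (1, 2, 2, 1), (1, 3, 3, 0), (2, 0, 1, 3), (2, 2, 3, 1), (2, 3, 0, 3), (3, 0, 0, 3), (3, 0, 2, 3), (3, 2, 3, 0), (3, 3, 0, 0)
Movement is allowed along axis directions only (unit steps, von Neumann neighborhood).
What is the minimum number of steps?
6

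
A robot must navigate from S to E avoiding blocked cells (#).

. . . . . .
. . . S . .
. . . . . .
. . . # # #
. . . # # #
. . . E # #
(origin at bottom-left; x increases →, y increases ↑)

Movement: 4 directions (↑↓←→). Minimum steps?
6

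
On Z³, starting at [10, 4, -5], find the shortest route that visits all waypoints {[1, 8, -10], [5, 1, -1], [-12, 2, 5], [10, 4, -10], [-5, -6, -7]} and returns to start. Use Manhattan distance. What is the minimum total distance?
104
(one optimal route: (10, 4, -5) → (5, 1, -1) → (-12, 2, 5) → (-5, -6, -7) → (1, 8, -10) → (10, 4, -10) → (10, 4, -5))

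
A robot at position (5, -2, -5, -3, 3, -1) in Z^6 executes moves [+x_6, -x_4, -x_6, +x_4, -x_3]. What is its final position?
(5, -2, -6, -3, 3, -1)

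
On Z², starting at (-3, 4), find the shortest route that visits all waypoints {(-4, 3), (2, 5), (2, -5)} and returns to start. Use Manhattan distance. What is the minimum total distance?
32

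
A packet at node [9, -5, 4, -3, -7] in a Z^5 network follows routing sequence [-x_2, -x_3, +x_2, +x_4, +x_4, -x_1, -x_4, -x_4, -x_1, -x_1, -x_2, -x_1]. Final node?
(5, -6, 3, -3, -7)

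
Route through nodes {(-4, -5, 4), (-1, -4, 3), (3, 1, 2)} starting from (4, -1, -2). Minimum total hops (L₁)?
22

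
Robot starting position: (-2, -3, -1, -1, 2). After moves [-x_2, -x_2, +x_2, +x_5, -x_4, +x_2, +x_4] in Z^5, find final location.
(-2, -3, -1, -1, 3)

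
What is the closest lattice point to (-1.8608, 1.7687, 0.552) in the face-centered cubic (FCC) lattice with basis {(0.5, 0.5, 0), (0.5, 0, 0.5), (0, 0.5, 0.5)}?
(-2, 1.5, 0.5)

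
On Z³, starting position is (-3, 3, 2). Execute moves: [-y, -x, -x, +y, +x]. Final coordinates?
(-4, 3, 2)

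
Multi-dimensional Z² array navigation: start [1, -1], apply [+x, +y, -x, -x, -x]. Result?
(-1, 0)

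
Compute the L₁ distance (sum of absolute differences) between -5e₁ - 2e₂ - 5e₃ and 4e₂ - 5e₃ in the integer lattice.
11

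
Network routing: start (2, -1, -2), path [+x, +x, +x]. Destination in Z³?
(5, -1, -2)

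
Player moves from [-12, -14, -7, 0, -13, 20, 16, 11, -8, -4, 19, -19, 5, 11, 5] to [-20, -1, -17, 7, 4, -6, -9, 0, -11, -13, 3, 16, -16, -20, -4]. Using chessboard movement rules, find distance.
35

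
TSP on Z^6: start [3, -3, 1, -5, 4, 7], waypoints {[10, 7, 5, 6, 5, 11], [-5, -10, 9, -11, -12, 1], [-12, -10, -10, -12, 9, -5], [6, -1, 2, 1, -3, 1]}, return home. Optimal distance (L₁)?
234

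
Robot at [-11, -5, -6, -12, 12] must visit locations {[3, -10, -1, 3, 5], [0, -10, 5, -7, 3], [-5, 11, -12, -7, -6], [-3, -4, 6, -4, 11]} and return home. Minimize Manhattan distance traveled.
184
(one optimal route: (-11, -5, -6, -12, 12) → (-5, 11, -12, -7, -6) → (3, -10, -1, 3, 5) → (0, -10, 5, -7, 3) → (-3, -4, 6, -4, 11) → (-11, -5, -6, -12, 12))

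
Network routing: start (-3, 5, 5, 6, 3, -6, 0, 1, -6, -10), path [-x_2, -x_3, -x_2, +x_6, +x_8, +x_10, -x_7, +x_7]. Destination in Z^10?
(-3, 3, 4, 6, 3, -5, 0, 2, -6, -9)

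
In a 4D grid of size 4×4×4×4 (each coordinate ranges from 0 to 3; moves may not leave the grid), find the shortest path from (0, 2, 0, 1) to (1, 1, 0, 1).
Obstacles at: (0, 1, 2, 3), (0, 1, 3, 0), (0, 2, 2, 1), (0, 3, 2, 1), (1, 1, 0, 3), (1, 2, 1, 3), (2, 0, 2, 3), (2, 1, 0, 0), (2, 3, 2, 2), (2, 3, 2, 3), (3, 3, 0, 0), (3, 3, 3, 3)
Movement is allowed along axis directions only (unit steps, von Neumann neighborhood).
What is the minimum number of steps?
2
(one shortest path: (0, 2, 0, 1) → (1, 2, 0, 1) → (1, 1, 0, 1))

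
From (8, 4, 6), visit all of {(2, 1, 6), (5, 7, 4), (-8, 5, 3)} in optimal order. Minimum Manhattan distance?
36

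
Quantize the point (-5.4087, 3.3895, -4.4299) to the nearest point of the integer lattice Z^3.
(-5, 3, -4)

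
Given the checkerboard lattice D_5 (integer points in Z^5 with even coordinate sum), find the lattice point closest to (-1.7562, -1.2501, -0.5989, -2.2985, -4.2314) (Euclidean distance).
(-2, -1, -1, -2, -4)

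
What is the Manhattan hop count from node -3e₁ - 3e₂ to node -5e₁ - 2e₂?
3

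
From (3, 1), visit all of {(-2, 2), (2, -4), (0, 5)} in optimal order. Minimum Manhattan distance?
21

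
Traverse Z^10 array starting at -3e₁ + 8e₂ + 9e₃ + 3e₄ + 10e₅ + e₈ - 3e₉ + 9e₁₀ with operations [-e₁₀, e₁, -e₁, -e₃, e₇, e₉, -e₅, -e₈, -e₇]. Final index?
(-3, 8, 8, 3, 9, 0, 0, 0, -2, 8)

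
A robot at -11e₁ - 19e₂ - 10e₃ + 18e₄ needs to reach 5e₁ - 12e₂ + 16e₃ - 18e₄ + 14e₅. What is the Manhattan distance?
99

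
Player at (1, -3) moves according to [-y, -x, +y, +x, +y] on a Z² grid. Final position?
(1, -2)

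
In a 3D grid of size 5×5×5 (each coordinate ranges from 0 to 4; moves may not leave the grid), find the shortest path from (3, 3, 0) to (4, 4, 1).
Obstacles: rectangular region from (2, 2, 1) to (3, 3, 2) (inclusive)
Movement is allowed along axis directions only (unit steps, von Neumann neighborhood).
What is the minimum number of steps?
3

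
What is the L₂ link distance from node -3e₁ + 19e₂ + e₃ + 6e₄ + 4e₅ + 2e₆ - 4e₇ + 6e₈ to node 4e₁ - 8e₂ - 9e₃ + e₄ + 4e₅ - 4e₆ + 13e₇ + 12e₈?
35.5528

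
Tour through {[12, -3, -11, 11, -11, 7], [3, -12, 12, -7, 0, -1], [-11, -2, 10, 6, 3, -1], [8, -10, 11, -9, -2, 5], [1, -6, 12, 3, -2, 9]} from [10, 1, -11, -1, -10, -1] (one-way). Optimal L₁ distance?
171
(one optimal route: (10, 1, -11, -1, -10, -1) → (12, -3, -11, 11, -11, 7) → (1, -6, 12, 3, -2, 9) → (8, -10, 11, -9, -2, 5) → (3, -12, 12, -7, 0, -1) → (-11, -2, 10, 6, 3, -1))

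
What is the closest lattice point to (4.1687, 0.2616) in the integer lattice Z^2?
(4, 0)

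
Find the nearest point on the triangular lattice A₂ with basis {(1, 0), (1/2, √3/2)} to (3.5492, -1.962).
(4, -1.732)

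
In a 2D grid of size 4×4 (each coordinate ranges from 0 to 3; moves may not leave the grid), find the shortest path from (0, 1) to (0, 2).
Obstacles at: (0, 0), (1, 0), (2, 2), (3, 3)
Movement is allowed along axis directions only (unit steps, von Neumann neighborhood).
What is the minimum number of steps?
1
(one shortest path: (0, 1) → (0, 2))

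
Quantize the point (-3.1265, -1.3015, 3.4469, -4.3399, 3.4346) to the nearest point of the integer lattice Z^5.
(-3, -1, 3, -4, 3)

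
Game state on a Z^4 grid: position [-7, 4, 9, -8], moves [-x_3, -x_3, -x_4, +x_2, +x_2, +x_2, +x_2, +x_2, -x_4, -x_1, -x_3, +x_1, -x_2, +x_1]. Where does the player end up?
(-6, 8, 6, -10)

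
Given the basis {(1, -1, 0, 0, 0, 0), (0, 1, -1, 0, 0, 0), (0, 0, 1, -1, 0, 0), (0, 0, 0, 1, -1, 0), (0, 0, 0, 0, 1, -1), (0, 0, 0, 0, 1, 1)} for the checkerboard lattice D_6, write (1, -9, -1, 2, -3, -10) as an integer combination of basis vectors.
b₁ - 8b₂ - 9b₃ - 7b₄ - 10b₆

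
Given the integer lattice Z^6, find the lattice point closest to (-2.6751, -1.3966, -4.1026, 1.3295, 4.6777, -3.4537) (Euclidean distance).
(-3, -1, -4, 1, 5, -3)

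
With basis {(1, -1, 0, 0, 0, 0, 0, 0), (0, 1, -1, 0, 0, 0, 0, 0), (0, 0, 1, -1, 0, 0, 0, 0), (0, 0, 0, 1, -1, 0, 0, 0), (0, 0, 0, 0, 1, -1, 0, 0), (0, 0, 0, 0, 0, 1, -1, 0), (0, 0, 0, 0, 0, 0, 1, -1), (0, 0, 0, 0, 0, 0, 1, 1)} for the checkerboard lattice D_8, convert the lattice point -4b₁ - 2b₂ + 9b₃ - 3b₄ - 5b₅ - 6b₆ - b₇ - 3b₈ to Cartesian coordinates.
(-4, 2, 11, -12, -2, -1, 2, -2)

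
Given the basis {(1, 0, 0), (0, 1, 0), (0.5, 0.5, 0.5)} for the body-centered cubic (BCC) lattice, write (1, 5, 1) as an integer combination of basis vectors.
4b₂ + 2b₃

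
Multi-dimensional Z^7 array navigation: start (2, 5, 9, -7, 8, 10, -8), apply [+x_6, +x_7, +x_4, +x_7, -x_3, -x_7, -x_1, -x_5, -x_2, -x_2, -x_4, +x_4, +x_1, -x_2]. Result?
(2, 2, 8, -6, 7, 11, -7)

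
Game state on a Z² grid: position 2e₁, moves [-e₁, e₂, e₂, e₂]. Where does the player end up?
(1, 3)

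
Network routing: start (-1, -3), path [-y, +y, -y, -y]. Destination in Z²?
(-1, -5)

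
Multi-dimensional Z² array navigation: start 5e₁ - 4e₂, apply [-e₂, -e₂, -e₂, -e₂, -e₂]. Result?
(5, -9)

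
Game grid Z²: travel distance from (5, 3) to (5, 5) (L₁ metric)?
2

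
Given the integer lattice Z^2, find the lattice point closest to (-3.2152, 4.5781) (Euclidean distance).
(-3, 5)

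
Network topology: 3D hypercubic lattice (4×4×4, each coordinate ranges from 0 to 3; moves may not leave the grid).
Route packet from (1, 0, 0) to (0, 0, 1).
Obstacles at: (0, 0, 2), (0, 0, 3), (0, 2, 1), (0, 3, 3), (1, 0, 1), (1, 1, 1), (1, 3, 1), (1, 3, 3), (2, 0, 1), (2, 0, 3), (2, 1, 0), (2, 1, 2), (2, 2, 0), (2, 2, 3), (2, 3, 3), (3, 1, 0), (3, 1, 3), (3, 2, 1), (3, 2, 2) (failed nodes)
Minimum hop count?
2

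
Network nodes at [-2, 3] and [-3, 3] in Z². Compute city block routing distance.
1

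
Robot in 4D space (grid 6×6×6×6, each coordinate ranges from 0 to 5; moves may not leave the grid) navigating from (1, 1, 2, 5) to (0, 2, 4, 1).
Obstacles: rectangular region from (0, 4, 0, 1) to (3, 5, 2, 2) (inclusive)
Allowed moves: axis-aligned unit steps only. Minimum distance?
8
(one shortest path: (1, 1, 2, 5) → (0, 1, 2, 5) → (0, 2, 2, 5) → (0, 2, 3, 5) → (0, 2, 4, 5) → (0, 2, 4, 4) → (0, 2, 4, 3) → (0, 2, 4, 2) → (0, 2, 4, 1))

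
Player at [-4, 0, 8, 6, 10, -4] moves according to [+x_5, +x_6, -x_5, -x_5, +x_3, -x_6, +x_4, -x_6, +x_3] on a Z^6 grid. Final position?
(-4, 0, 10, 7, 9, -5)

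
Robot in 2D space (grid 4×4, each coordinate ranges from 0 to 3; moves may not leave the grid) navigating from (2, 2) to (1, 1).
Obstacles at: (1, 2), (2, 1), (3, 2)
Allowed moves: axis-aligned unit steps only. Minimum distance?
6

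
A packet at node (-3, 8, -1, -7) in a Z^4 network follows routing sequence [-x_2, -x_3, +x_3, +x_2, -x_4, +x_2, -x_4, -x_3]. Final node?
(-3, 9, -2, -9)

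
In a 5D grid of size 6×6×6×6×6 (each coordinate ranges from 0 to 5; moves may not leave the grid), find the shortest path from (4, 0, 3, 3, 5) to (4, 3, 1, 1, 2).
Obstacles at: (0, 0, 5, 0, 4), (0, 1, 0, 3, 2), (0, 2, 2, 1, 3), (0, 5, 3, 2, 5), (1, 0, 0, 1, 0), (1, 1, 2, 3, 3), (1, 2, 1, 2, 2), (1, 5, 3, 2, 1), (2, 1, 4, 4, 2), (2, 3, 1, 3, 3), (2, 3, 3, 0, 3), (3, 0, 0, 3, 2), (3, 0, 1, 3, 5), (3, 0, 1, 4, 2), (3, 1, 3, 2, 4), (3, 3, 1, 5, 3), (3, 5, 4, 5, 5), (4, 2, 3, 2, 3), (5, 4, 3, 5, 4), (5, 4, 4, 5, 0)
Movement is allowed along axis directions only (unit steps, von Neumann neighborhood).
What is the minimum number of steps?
10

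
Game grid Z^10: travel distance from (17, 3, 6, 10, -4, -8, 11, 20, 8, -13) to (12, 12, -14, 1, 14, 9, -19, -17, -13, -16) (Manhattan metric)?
169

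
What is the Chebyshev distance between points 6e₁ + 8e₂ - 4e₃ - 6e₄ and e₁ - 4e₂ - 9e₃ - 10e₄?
12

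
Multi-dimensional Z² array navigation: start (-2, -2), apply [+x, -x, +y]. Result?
(-2, -1)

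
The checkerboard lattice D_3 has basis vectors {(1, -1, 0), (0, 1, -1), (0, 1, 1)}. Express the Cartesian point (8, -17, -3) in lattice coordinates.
8b₁ - 3b₂ - 6b₃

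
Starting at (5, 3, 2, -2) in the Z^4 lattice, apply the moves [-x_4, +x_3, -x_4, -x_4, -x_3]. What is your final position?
(5, 3, 2, -5)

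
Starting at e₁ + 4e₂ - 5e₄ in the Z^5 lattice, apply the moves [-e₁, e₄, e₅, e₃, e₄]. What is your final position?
(0, 4, 1, -3, 1)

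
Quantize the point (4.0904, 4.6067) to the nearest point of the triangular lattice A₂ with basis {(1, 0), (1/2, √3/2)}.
(4.5, 4.33)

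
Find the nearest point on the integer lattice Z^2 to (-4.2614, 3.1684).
(-4, 3)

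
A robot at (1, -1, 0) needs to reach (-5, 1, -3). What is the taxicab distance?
11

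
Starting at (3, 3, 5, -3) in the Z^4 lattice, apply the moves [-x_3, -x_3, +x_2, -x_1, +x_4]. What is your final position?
(2, 4, 3, -2)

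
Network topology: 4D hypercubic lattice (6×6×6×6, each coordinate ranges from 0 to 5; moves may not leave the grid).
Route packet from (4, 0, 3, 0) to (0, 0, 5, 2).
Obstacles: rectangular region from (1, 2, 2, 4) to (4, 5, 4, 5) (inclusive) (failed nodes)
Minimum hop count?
8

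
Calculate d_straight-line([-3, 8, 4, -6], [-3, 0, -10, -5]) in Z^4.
16.1555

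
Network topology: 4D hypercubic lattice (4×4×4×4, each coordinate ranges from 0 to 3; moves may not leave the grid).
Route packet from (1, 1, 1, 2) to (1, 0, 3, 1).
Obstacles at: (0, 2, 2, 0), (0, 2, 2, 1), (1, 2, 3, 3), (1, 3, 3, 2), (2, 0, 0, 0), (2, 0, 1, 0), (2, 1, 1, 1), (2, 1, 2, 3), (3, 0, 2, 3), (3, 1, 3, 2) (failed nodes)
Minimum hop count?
4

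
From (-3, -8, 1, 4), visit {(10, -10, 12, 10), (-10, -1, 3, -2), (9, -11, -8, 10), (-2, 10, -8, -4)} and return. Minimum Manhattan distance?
154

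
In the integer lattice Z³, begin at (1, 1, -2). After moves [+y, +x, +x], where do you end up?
(3, 2, -2)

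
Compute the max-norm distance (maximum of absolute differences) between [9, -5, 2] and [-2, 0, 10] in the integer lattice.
11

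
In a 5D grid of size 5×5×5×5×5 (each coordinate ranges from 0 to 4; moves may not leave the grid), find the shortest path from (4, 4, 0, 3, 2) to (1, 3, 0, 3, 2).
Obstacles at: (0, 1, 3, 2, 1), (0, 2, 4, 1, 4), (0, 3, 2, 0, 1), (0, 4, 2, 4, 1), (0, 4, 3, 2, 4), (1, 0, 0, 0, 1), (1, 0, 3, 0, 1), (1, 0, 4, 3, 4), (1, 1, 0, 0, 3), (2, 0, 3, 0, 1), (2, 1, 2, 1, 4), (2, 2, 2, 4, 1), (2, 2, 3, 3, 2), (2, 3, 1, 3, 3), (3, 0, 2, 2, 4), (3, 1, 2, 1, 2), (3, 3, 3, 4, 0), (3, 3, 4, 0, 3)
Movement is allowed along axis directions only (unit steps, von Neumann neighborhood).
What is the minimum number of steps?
4
(one shortest path: (4, 4, 0, 3, 2) → (3, 4, 0, 3, 2) → (2, 4, 0, 3, 2) → (1, 4, 0, 3, 2) → (1, 3, 0, 3, 2))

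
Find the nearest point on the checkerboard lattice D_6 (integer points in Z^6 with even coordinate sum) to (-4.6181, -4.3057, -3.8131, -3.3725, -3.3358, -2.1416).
(-4, -4, -4, -3, -3, -2)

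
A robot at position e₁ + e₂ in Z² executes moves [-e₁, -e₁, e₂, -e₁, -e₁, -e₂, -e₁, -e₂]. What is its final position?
(-4, 0)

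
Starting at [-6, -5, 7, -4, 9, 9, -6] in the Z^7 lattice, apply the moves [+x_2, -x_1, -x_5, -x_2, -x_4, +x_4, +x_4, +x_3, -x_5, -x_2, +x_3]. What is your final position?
(-7, -6, 9, -3, 7, 9, -6)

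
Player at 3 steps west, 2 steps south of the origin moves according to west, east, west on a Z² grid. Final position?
(-4, -2)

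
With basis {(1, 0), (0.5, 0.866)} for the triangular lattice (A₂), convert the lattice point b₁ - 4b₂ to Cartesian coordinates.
(-1, -3.464)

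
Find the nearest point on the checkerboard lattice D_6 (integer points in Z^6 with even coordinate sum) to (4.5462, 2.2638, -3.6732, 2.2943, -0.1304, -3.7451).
(4, 2, -4, 2, 0, -4)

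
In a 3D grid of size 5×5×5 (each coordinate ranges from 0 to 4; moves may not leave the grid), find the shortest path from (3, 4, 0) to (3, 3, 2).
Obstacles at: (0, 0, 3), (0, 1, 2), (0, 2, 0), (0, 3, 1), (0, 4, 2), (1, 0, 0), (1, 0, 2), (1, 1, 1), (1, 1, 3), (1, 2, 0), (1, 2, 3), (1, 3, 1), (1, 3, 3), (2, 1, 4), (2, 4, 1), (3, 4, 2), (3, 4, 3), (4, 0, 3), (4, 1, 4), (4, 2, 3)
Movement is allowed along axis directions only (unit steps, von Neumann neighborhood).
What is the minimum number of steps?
3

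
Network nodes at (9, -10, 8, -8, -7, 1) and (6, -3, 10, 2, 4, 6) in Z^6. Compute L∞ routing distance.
11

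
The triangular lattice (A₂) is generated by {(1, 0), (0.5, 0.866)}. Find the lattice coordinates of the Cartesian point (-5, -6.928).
-b₁ - 8b₂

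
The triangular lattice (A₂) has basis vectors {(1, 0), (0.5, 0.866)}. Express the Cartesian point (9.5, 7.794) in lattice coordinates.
5b₁ + 9b₂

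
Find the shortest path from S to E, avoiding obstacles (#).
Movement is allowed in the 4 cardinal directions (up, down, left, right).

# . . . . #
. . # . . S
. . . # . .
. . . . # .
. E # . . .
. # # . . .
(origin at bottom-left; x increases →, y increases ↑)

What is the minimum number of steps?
9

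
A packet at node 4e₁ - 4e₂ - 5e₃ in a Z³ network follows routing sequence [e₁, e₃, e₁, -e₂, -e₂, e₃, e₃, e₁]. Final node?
(7, -6, -2)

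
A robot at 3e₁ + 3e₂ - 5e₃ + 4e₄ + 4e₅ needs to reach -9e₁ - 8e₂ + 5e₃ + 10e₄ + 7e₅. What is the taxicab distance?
42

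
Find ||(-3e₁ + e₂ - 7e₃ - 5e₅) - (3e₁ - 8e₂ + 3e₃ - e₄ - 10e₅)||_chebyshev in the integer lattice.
10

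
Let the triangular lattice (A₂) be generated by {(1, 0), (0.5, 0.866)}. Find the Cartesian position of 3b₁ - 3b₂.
(1.5, -2.598)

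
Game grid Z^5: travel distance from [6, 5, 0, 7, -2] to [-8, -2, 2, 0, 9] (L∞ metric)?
14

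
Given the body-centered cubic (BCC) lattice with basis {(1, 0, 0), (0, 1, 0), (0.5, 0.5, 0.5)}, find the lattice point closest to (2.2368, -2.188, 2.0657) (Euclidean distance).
(2, -2, 2)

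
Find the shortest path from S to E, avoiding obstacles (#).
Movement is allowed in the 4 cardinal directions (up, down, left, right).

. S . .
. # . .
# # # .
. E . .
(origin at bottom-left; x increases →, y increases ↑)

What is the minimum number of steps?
7
(one shortest path: (1, 3) → (2, 3) → (3, 3) → (3, 2) → (3, 1) → (3, 0) → (2, 0) → (1, 0))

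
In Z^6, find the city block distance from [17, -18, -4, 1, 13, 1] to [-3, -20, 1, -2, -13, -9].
66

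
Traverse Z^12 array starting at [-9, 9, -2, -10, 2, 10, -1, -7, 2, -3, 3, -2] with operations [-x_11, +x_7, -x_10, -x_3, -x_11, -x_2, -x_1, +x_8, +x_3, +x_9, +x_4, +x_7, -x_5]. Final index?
(-10, 8, -2, -9, 1, 10, 1, -6, 3, -4, 1, -2)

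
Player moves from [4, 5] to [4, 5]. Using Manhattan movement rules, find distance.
0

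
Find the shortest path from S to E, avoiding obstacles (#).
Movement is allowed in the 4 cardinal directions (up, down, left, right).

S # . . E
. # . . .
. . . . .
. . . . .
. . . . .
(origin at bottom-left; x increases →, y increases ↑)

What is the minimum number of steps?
8
(one shortest path: (0, 4) → (0, 3) → (0, 2) → (1, 2) → (2, 2) → (3, 2) → (4, 2) → (4, 3) → (4, 4))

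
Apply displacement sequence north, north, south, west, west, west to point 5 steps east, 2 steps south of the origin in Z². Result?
(2, -1)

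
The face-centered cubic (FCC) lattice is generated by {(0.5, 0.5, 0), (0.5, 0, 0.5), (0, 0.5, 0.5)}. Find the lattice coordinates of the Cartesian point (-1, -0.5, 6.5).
-8b₁ + 6b₂ + 7b₃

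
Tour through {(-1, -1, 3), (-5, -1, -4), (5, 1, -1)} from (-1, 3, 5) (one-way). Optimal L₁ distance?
32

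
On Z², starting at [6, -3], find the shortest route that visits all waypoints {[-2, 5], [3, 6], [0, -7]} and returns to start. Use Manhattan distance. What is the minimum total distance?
42
(one optimal route: (6, -3) → (3, 6) → (-2, 5) → (0, -7) → (6, -3))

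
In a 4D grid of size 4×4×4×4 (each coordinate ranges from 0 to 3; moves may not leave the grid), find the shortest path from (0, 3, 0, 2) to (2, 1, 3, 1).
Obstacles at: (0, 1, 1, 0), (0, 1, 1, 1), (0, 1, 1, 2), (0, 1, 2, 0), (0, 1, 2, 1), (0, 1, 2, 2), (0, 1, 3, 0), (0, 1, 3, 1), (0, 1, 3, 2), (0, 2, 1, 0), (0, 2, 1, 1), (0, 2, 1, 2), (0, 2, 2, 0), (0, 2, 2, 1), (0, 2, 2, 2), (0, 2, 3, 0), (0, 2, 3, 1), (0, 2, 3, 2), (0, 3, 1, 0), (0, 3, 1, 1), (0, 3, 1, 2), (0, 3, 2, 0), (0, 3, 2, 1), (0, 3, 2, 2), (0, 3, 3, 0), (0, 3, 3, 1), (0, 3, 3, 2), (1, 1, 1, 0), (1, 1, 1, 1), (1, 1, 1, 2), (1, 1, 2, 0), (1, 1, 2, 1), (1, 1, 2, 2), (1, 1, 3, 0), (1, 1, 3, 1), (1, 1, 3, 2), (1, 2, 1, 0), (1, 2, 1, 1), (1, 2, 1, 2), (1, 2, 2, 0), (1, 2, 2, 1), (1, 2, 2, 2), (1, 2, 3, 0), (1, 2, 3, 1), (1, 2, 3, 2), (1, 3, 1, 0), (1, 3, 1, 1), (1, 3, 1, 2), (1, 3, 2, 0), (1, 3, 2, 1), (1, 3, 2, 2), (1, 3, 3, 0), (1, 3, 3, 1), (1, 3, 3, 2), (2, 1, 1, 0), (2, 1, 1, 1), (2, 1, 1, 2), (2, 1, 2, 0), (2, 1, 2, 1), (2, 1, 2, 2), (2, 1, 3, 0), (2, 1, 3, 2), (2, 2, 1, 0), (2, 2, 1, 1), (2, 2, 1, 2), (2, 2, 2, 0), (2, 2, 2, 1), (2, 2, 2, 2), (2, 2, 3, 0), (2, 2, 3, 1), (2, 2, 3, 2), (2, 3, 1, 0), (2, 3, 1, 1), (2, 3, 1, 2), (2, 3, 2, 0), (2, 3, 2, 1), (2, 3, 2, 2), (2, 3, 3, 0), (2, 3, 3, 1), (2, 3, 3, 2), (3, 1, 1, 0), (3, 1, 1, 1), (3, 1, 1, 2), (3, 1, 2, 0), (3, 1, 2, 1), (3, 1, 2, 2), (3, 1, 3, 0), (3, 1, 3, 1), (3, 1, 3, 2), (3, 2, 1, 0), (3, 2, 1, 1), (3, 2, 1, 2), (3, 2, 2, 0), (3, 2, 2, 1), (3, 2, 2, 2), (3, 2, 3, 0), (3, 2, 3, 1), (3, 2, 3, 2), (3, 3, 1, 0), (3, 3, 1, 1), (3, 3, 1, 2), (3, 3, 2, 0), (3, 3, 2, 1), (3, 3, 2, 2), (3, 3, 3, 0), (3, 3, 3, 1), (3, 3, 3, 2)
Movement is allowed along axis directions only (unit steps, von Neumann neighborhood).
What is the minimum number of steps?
10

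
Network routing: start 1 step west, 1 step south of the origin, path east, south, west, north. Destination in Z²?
(-1, -1)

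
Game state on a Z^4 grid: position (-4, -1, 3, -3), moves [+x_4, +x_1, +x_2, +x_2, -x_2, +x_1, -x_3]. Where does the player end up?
(-2, 0, 2, -2)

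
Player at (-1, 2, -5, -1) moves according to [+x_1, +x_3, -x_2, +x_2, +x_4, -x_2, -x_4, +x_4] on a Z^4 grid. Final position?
(0, 1, -4, 0)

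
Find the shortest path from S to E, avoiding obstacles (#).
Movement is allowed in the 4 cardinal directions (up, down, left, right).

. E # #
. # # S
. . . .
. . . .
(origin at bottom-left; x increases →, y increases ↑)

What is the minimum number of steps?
7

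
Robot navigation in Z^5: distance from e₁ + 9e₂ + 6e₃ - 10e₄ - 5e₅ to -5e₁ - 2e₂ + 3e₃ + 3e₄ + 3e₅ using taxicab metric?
41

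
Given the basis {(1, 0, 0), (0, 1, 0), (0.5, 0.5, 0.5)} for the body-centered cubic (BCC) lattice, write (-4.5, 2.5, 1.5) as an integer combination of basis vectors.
-6b₁ + b₂ + 3b₃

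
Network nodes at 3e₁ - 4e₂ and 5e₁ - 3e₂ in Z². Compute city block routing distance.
3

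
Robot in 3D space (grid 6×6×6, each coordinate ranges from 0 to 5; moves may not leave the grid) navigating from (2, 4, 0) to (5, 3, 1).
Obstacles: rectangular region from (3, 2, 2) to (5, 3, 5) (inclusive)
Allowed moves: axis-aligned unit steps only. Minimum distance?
5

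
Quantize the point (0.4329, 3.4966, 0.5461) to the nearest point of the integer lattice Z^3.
(0, 3, 1)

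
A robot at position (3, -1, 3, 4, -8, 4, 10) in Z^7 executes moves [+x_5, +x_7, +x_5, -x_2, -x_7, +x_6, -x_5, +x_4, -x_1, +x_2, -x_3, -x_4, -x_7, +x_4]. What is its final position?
(2, -1, 2, 5, -7, 5, 9)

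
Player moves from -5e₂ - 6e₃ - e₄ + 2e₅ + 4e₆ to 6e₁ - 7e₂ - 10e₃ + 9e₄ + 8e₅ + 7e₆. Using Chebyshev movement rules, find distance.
10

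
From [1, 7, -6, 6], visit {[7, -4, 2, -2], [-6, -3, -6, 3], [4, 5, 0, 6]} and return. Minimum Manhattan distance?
80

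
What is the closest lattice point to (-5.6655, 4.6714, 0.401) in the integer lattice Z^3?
(-6, 5, 0)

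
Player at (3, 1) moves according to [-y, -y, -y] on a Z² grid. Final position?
(3, -2)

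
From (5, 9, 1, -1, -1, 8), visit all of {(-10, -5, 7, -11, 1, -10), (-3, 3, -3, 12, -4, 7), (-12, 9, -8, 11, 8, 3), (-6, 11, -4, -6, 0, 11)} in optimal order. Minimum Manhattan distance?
175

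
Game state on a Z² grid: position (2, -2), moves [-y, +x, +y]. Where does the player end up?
(3, -2)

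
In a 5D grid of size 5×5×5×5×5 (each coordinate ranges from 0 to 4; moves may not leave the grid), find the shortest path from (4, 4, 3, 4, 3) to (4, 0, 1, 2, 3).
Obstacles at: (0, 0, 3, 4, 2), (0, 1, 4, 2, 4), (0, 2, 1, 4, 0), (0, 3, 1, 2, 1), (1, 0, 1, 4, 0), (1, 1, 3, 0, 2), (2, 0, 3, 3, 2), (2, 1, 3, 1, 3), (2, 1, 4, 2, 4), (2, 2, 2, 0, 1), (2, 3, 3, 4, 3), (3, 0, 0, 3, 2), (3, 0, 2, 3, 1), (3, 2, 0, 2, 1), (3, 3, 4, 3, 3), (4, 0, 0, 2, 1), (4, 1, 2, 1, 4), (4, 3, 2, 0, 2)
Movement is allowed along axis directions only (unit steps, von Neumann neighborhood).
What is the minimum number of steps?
8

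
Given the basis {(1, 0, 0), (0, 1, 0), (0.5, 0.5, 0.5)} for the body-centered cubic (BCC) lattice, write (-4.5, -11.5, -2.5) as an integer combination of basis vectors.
-2b₁ - 9b₂ - 5b₃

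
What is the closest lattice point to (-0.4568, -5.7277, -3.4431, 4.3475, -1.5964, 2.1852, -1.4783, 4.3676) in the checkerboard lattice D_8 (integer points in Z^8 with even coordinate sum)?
(0, -6, -3, 4, -2, 2, -1, 4)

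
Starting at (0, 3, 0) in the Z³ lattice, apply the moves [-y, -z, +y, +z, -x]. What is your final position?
(-1, 3, 0)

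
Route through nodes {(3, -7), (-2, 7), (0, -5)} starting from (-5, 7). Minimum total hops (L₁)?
22
(one optimal route: (-5, 7) → (-2, 7) → (0, -5) → (3, -7))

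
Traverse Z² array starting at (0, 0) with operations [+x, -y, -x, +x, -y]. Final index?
(1, -2)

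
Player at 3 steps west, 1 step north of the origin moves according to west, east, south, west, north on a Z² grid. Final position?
(-4, 1)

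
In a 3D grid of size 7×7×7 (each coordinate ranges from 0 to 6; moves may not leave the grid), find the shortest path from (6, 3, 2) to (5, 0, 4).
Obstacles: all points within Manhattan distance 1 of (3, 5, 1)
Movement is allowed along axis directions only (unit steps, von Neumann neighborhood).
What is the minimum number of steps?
6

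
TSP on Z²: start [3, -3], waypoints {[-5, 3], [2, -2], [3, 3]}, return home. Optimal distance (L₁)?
28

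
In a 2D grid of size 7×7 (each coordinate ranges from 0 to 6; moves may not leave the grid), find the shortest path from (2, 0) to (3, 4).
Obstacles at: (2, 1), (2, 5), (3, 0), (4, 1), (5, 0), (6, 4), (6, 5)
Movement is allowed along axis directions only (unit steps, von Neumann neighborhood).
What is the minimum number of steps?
7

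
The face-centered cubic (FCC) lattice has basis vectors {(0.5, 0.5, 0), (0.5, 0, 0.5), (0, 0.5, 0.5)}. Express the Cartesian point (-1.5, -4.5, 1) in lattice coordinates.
-7b₁ + 4b₂ - 2b₃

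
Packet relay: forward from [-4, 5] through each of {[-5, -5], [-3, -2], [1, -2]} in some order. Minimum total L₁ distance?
20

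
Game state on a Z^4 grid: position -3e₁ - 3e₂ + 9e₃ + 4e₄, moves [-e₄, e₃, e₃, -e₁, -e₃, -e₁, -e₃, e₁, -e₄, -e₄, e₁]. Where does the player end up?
(-3, -3, 9, 1)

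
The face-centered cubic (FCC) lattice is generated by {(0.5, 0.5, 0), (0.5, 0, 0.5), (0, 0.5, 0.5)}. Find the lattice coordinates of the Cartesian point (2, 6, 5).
3b₁ + b₂ + 9b₃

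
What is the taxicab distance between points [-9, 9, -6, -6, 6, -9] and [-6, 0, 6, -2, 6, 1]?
38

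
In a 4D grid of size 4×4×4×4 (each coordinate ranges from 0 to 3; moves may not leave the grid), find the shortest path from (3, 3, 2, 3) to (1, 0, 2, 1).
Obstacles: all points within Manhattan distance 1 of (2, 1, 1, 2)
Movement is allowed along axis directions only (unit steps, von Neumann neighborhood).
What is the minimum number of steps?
7
(one shortest path: (3, 3, 2, 3) → (2, 3, 2, 3) → (1, 3, 2, 3) → (1, 2, 2, 3) → (1, 1, 2, 3) → (1, 0, 2, 3) → (1, 0, 2, 2) → (1, 0, 2, 1))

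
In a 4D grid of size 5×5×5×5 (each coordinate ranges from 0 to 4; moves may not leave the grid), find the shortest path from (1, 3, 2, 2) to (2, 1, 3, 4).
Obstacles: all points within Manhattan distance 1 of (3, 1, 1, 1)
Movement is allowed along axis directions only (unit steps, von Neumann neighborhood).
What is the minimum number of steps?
6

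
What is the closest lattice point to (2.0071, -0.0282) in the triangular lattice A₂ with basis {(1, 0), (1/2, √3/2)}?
(2, 0)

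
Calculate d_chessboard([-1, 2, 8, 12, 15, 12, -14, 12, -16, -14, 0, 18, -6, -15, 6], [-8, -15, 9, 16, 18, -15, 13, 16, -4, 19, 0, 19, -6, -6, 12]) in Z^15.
33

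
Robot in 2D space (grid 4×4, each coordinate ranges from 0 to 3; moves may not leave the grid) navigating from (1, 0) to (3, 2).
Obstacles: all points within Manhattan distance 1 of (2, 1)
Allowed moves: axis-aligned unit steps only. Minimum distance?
8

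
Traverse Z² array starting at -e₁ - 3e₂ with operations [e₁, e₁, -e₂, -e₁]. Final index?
(0, -4)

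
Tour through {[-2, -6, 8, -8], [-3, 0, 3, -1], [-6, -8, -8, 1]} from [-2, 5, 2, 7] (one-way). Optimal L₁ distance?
65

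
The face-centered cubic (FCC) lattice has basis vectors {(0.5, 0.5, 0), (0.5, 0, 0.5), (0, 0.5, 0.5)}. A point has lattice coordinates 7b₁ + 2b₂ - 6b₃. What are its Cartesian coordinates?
(4.5, 0.5, -2)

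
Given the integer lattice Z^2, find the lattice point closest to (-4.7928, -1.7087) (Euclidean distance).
(-5, -2)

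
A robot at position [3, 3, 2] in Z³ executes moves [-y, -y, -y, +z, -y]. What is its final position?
(3, -1, 3)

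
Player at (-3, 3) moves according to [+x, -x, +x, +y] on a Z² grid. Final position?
(-2, 4)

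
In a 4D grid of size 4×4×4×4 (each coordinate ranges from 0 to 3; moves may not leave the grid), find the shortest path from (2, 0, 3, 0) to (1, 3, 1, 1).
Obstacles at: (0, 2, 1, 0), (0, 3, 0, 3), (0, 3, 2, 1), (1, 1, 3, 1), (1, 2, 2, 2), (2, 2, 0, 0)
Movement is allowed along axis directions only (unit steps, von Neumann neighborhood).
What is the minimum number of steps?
7
(one shortest path: (2, 0, 3, 0) → (1, 0, 3, 0) → (1, 1, 3, 0) → (1, 2, 3, 0) → (1, 3, 3, 0) → (1, 3, 2, 0) → (1, 3, 1, 0) → (1, 3, 1, 1))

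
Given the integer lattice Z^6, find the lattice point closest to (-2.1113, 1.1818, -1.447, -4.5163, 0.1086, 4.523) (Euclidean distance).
(-2, 1, -1, -5, 0, 5)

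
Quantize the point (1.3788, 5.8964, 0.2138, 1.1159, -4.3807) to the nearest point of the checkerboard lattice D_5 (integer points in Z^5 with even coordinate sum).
(1, 6, 0, 1, -4)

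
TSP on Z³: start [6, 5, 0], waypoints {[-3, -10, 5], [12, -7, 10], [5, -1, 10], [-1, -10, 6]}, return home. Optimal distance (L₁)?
82
(one optimal route: (6, 5, 0) → (-3, -10, 5) → (-1, -10, 6) → (12, -7, 10) → (5, -1, 10) → (6, 5, 0))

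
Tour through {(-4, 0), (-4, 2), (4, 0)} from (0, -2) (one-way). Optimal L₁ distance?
16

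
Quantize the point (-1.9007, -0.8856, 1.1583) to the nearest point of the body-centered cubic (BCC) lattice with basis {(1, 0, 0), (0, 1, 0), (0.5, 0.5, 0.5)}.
(-2, -1, 1)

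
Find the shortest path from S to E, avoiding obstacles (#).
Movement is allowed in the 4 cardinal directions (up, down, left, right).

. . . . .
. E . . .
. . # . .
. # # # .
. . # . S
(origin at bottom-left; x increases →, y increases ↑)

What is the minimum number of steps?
6
(one shortest path: (4, 0) → (4, 1) → (4, 2) → (3, 2) → (3, 3) → (2, 3) → (1, 3))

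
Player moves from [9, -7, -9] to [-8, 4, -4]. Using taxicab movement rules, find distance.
33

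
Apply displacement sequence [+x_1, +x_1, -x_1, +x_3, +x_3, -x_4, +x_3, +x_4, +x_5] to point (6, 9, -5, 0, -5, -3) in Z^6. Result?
(7, 9, -2, 0, -4, -3)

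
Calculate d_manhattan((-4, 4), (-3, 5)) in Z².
2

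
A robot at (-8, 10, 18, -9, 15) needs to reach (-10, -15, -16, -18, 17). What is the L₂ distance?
43.2435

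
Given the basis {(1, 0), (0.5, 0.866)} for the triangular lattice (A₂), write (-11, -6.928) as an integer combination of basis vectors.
-7b₁ - 8b₂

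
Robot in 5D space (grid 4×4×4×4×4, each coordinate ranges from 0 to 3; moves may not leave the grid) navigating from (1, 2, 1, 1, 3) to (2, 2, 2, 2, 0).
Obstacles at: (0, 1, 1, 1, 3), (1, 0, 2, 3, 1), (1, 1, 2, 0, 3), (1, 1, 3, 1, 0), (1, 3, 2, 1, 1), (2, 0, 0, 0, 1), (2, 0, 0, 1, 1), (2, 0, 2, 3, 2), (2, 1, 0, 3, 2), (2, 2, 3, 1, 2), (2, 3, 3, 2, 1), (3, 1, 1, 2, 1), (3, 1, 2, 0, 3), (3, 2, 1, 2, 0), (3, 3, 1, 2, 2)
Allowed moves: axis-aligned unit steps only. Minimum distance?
6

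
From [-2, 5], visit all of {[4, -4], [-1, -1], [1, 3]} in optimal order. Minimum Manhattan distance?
19
(one optimal route: (-2, 5) → (1, 3) → (-1, -1) → (4, -4))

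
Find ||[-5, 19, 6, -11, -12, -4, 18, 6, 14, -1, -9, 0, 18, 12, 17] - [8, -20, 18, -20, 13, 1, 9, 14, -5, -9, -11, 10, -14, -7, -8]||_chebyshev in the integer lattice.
39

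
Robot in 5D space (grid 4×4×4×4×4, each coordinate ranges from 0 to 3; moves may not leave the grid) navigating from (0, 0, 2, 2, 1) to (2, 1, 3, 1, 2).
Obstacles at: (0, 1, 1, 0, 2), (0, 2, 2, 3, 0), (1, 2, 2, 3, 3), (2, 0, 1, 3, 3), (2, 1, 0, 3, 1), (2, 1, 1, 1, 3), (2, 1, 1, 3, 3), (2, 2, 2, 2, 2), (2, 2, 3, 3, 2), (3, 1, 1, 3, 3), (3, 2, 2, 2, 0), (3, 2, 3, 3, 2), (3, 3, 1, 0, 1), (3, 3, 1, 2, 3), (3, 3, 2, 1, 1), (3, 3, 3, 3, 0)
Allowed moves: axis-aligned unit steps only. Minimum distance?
6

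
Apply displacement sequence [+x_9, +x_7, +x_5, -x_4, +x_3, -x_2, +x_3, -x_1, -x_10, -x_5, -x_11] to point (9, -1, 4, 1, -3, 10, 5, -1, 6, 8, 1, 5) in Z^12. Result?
(8, -2, 6, 0, -3, 10, 6, -1, 7, 7, 0, 5)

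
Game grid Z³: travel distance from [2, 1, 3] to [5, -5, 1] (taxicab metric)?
11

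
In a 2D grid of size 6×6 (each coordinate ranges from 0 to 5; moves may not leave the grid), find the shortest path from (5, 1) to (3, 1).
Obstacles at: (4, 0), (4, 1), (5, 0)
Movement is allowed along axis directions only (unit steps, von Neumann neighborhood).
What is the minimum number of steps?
4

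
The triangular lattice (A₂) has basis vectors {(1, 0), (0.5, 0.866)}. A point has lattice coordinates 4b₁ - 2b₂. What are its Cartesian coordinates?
(3, -1.732)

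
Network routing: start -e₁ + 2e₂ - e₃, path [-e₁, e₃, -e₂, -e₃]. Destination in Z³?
(-2, 1, -1)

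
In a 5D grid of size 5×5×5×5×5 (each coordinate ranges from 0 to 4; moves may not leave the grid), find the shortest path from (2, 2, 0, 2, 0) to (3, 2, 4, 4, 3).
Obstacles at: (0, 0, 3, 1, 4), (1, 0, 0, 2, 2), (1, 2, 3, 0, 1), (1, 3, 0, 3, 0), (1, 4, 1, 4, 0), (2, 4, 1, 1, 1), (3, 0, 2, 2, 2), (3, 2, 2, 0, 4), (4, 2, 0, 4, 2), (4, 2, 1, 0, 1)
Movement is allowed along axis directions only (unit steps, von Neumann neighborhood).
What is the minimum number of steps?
10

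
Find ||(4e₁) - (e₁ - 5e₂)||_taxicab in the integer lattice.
8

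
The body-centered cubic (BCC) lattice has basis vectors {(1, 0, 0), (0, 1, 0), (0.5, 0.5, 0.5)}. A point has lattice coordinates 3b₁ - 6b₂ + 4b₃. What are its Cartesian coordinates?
(5, -4, 2)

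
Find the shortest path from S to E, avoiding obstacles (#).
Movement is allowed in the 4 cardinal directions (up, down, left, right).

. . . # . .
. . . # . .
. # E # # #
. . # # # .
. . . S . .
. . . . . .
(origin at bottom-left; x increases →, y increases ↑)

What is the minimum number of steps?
9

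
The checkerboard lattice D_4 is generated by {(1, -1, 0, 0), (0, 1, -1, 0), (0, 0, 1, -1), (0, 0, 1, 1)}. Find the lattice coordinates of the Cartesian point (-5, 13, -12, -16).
-5b₁ + 8b₂ + 6b₃ - 10b₄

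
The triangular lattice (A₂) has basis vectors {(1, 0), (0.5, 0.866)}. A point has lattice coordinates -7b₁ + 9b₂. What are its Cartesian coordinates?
(-2.5, 7.794)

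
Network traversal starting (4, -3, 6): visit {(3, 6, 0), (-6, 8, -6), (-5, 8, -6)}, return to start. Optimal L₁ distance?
66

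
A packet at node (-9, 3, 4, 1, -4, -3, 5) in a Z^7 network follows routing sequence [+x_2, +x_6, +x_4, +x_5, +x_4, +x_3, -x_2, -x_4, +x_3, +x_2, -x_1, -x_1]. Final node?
(-11, 4, 6, 2, -3, -2, 5)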